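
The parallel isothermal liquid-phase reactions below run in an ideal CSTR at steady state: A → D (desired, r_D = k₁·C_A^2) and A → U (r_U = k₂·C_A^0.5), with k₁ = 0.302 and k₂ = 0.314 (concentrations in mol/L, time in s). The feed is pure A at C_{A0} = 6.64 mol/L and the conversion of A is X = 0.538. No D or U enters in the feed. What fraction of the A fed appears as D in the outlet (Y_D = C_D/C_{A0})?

Exit C_A = C_{A0}(1−X) = 6.64×0.462 = 3.068 mol/L.
In a CSTR the entire volume is at exit conditions, so r_D = 0.302×3.068^2 = 2.842 and r_U = 0.314×3.068^0.5 = 0.5500.
Fraction of consumed A going to D: r_D/(r_D+r_U) = 0.8379.
C_D = 0.8379·C_{A0}·X = 0.8379×6.64×0.538 = 2.99 mol/L; Y_D = C_D/C_{A0} = 0.451.

0.451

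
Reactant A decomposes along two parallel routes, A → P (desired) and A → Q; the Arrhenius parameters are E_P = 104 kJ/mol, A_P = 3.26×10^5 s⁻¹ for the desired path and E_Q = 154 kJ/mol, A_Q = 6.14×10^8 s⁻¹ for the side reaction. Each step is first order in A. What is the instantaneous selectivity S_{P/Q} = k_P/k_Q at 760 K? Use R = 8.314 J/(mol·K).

With equal orders, S_{P/Q} = k_P/k_Q = (A_P/A_Q)·exp[(E_Q−E_P)/(RT)].
(E_Q−E_P)/(RT) = (154−104)×10³/(8.314×760) = 50000/6319 = 7.913.
k_P/k_Q = (3.26×10^5/6.14×10^8)·exp(7.913) = 5.309×10^-4 × 2733 = 1.45.
Since E_P < E_Q, lowering the temperature improves selectivity toward P.

1.45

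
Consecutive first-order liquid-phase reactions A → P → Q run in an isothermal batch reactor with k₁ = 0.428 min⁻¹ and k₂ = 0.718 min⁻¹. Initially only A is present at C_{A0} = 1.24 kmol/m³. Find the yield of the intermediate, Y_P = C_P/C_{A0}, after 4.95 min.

For first-order series with pure A initially, C_P(t) = k₁C_{A0}/(k₂−k₁)·(e^(−k₁t) − e^(−k₂t)).
e^(−k₁t) = e^(−0.428×4.95) = e^(−2.119) = 0.1202; e^(−k₂t) = e^(−3.554) = 0.02861.
C_P = 0.428×1.24/(0.718−0.428) × (0.1202−0.02861) = 1.830×0.09159 = 0.1676 kmol/m³.
Y_P = C_P/C_{A0} = 0.1676/1.24 = 0.135.

0.135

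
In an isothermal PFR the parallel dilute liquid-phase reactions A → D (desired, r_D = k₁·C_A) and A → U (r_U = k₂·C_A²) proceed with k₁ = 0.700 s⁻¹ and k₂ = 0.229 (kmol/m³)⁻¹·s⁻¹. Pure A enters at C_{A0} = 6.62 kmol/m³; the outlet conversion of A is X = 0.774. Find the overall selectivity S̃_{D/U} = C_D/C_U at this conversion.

C_A = C_{A0}(1−X) = 1.496 kmol/m³.
Along a PFR/batch, dC_D/dC_A = −r_D/(r_D+r_U) = −k₁/(k₁+k₂·C_A).
Integrating from C_{A0} to C_A: C_D = (0.700/0.229)·ln[(0.700+0.229·6.62)/(0.700+0.229·1.50)] = 3.057·ln(2.216/1.043) = 2.305 kmol/m³.
C_U = (C_{A0}−C_A)−C_D = 2.819 kmol/m³; S̃_{D/U} = 2.305/2.819 = 0.818.

0.818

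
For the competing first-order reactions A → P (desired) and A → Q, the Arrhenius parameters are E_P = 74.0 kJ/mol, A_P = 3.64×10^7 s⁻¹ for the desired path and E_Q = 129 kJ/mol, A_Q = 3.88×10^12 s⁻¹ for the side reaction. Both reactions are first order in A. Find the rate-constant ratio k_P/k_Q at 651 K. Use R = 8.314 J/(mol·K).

0.243

With equal orders, S_{P/Q} = k_P/k_Q = (A_P/A_Q)·exp[(E_Q−E_P)/(RT)].
(E_Q−E_P)/(RT) = (129−74.0)×10³/(8.314×651) = 55000/5412 = 10.16.
k_P/k_Q = (3.64×10^7/3.88×10^12)·exp(10.16) = 9.381×10^-6 × 25895 = 0.243.
Since E_P < E_Q, lowering the temperature improves selectivity toward P.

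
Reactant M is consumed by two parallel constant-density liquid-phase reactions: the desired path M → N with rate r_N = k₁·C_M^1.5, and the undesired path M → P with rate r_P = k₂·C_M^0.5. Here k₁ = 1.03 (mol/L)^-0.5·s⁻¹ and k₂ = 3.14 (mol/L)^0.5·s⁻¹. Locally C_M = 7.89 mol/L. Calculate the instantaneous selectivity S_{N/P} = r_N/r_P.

S_{N/P} = r_N/r_P = (k₁·C_M^1.5)/(k₂·C_M^0.5) = (k₁/k₂)·C_M.
= (1.03×7.890^1.5) / (3.14×7.890^0.5) = 22.83/8.820 = 2.59.
Since the desired path is higher order in M, keeping C_M high (PFR or concentrated feed) favours N.

2.59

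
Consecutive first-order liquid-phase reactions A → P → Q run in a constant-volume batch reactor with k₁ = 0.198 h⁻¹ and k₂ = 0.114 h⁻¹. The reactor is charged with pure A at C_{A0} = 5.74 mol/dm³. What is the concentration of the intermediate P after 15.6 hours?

Solving the coupled first-order balances gives C_P(t) = [k₁/(k₂−k₁)]·C_{A0}·(e^(−k₁t) − e^(−k₂t)).
e^(−k₁t) = e^(−0.198×15.6) = e^(−3.089) = 0.04556; e^(−k₂t) = e^(−1.778) = 0.1689.
C_P = 0.198×5.74/(0.114−0.198) × (0.04556−0.1689) = (-13.53)×(-0.1234) = 1.669 mol/dm³.

1.67 mol/dm³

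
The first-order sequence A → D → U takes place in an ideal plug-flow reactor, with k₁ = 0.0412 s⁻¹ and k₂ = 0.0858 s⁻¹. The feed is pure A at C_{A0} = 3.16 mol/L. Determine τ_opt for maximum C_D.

Setting dC_D/dτ = 0 gives τ_opt = ln(k₂/k₁)/(k₂−k₁).
= ln(0.0858/0.0412)/(0.0858−0.0412) = ln(2.083)/0.04460 = 0.7336/0.04460 = 16.4 s.

16.4 s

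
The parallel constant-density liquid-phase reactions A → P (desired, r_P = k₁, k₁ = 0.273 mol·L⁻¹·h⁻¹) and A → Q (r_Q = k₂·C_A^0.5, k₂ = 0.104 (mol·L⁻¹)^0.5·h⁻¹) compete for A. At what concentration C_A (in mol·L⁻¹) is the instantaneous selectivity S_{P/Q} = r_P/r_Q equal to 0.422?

S_{P/Q} = (k₁/k₂)·C_A^-0.5 ⇒ C_A = (S·k₂/k₁)^(-2).
= (0.422×0.104/0.273)^(-2) = (0.1608)^(-2) = 38.7 mol·L⁻¹.

38.7 mol·L⁻¹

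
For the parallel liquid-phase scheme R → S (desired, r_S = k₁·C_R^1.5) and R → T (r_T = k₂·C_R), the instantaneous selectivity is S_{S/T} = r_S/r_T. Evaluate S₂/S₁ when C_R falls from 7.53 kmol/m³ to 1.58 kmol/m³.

0.458

S_{S/T} = (k₁/k₂)·C_R^0.5, so S₂/S₁ = (C_{R,2}/C_{R,1})^0.5.
= (1.58/7.53)^0.5 = (0.2098)^0.5 = 0.458.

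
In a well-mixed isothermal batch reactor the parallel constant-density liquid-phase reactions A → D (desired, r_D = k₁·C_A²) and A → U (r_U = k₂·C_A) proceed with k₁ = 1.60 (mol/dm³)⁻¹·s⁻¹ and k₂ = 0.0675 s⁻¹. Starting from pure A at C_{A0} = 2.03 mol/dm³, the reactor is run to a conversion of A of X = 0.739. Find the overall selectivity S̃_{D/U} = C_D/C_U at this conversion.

C_A = C_{A0}(1−X) = 0.5298 mol/dm³.
Along a PFR/batch, dC_U/dC_A = −r_U/(r_D+r_U) = −k₂/(k₂+k₁·C_A).
Integrating from C_{A0} to C_A: C_U = (0.0675/1.60)·ln[(0.0675+1.60·2.03)/(0.0675+1.60·0.530)] = 0.04219·ln(3.315/0.9152) = 0.05430 mol/dm³.
Then C_D = (C_{A0}−C_A) − C_U = 1.500 − 0.05430 = 1.446 mol/dm³.
S̃_{D/U} = C_D/C_U = 1.446/0.05430 = 26.6.

26.6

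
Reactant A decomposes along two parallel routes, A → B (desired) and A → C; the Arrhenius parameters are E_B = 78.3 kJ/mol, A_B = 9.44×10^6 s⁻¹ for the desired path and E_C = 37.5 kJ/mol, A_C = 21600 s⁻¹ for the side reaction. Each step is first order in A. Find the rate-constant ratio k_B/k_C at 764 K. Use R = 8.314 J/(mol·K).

0.709

With equal orders, S_{B/C} = k_B/k_C = (A_B/A_C)·exp[(E_C−E_B)/(RT)].
(E_C−E_B)/(RT) = (37.5−78.3)×10³/(8.314×764) = -40800/6352 = -6.423.
k_B/k_C = (9.44×10^6/21600)·exp(-6.423) = 437.0 × 0.001623 = 0.709.
Since E_B > E_C, raising the temperature improves selectivity toward B.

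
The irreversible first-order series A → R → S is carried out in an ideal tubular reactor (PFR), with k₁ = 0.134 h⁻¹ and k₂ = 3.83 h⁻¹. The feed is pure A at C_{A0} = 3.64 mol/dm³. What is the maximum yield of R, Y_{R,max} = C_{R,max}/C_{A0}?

At the optimum, C_{R,max}/C_{A0} = (k₁/k₂)^[k₂/(k₂−k₁)].
= (0.134/3.83)^(3.83/(3.83−0.134)) = (0.03499)^(1.036) = 0.03098.

0.0310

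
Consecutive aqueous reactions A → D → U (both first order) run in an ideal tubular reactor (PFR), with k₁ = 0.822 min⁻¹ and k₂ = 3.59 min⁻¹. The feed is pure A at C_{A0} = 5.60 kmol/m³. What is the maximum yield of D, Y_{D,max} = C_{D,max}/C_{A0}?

Evaluating C_D at τ_opt = ln(k₂/k₁)/(k₂−k₁) gives C_{D,max}/C_{A0} = (k₁/k₂)^[k₂/(k₂−k₁)].
= (0.822/3.59)^(3.59/(3.59−0.822)) = (0.2290)^(1.297) = 0.1478.

0.148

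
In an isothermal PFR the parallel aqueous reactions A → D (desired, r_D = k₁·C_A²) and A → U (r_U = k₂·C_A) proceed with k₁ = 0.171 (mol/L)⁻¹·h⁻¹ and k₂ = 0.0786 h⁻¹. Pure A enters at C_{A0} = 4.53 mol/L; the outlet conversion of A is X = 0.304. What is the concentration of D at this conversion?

1.23 mol/L

C_A = C_{A0}(1−X) = 3.153 mol/L.
Along a PFR/batch, dC_U/dC_A = −r_U/(r_D+r_U) = −k₂/(k₂+k₁·C_A).
Integrating from C_{A0} to C_A: C_U = (0.0786/0.171)·ln[(0.0786+0.171·4.53)/(0.0786+0.171·3.15)] = 0.4596·ln(0.8532/0.6177) = 0.1484 mol/L.
Then C_D = (C_{A0}−C_A) − C_U = 1.377 − 0.1484 = 1.229 mol/L.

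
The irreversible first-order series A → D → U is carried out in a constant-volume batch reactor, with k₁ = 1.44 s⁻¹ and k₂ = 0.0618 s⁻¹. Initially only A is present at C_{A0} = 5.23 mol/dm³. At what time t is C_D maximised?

2.28 s

The intermediate peaks when r₁ = r₂, i.e. k₁e^(−k₁t) = k₂e^(−k₂t), giving t_opt = ln(k₂/k₁)/(k₂−k₁).
= ln(0.0618/1.44)/(0.0618−1.44) = ln(0.04292)/-1.378 = -3.148/-1.378 = 2.28 s.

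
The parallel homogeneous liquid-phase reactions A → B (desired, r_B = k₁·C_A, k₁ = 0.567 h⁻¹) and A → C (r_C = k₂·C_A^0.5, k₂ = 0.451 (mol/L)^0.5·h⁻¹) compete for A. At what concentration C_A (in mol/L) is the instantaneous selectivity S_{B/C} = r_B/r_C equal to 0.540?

0.184 mol/L

S_{B/C} = (k₁/k₂)·C_A^0.5 ⇒ C_A = (S·k₂/k₁)^(2).
= (0.540×0.451/0.567)^(2) = (0.4295)^(2) = 0.184 mol/L.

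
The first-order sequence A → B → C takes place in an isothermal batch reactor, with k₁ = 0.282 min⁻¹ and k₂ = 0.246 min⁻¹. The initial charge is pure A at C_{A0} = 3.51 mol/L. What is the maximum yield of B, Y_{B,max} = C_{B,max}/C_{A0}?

For a first-order series the maximum intermediate yield is C_{B,max}/C_{A0} = (k₁/k₂)^[k₂/(k₂−k₁)].
= (0.282/0.246)^(0.246/(0.246−0.282)) = (1.146)^(-6.833) = 0.3933.

0.393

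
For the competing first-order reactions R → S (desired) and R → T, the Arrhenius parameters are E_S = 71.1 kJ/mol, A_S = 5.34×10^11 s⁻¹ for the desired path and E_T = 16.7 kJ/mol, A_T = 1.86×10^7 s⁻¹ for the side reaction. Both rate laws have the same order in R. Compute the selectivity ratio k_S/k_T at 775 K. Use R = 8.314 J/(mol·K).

With equal orders, S_{S/T} = k_S/k_T = (A_S/A_T)·exp[(E_T−E_S)/(RT)].
(E_T−E_S)/(RT) = (16.7−71.1)×10³/(8.314×775) = -54400/6443 = -8.443.
k_S/k_T = (5.34×10^11/1.86×10^7)·exp(-8.443) = 28710 × 2.154×10^-4 = 6.19.
Since E_S > E_T, raising the temperature improves selectivity toward S.

6.19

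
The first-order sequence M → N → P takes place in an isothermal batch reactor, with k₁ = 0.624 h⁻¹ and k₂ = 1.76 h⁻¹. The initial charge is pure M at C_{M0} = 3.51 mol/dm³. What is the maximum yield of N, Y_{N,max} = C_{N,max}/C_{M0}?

At the optimum, C_{N,max}/C_{M0} = (k₁/k₂)^[k₂/(k₂−k₁)].
= (0.624/1.76)^(1.76/(1.76−0.624)) = (0.3545)^(1.549) = 0.2006.

0.201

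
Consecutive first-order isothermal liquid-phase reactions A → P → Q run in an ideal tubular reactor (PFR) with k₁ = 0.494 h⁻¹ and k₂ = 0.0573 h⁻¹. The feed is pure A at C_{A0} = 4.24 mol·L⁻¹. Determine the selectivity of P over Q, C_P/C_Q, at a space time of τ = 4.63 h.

5.17

The intermediate concentration in a first-order A→B→C sequence is C_P = k₁C_{A0}(e^(−k₁τ) − e^(−k₂τ))/(k₂−k₁).
e^(−k₁τ) = e^(−0.494×4.63) = e^(−2.287) = 0.1015; e^(−k₂τ) = e^(−0.2653) = 0.7670.
C_P = 0.494×4.24/(0.0573−0.494) × (0.1015−0.7670) = (-4.796)×(-0.6654) = 3.192 mol·L⁻¹.
C_A = C_{A0}e^(−k₁τ) = 0.4306 mol·L⁻¹, so C_Q = C_{A0}−C_A−C_P = 0.6178 mol·L⁻¹; C_P/C_Q = 5.17.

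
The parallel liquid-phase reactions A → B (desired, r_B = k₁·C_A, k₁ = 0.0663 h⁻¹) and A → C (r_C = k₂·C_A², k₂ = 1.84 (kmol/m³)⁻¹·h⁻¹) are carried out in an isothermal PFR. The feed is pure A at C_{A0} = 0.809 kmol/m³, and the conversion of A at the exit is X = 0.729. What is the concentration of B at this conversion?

0.0431 kmol/m³

C_A = C_{A0}(1−X) = 0.2192 kmol/m³.
Along a PFR/batch, dC_B/dC_A = −r_B/(r_B+r_C) = −k₁/(k₁+k₂·C_A).
Integrating from C_{A0} to C_A: C_B = (0.0663/1.84)·ln[(0.0663+1.84·0.809)/(0.0663+1.84·0.219)] = 0.03603·ln(1.555/0.4697) = 0.04313 kmol/m³.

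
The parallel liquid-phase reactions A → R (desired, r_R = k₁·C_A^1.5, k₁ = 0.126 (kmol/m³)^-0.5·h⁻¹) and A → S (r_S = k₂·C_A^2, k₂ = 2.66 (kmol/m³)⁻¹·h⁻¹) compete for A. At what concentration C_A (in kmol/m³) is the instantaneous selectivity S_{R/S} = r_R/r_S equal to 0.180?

S_{R/S} = (k₁/k₂)·C_A^-0.5 ⇒ C_A = (S·k₂/k₁)^(-2).
= (0.180×2.66/0.126)^(-2) = (3.800)^(-2) = 0.0693 kmol/m³.

0.0693 kmol/m³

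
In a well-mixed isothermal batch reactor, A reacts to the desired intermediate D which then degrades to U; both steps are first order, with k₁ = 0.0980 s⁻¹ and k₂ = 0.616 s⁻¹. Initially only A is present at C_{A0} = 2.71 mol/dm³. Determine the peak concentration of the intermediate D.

0.304 mol/dm³

Evaluating C_D at t_opt = ln(k₂/k₁)/(k₂−k₁) gives C_{D,max}/C_{A0} = (k₁/k₂)^[k₂/(k₂−k₁)].
= (0.0980/0.616)^(0.616/(0.616−0.0980)) = (0.1591)^(1.189) = 0.1124.
C_{D,max} = 0.1124×2.71 = 0.304 mol/dm³.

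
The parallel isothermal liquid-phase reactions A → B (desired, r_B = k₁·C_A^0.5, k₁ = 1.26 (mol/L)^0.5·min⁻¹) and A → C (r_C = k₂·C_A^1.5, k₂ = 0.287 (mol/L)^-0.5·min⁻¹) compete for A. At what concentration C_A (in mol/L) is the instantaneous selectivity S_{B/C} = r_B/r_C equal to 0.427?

10.3 mol/L

S_{B/C} = (k₁/k₂)·C_A⁻¹ ⇒ C_A = (S·k₂/k₁)^(-1).
= (0.427×0.287/1.26)^(-1) = (0.09726)^(-1) = 10.3 mol/L.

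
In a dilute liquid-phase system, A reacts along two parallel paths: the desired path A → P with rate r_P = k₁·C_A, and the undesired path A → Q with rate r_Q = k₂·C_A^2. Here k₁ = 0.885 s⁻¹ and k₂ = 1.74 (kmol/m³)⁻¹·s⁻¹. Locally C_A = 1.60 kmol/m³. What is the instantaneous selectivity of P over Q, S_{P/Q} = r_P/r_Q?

0.318

S_{P/Q} = r_P/r_Q = (k₁·C_A)/(k₂·C_A^2) = (k₁/k₂)·C_A⁻¹.
= (0.885×1.600) / (1.74×1.600^2) = 1.416/4.454 = 0.318.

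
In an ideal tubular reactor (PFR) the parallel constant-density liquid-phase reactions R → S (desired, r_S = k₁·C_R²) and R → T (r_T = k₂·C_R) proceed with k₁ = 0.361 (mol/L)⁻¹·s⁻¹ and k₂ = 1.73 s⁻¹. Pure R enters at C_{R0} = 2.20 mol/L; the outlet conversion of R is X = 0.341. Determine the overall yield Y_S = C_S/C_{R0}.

0.0938

C_R = C_{R0}(1−X) = 1.450 mol/L.
Along a PFR/batch, dC_T/dC_R = −r_T/(r_S+r_T) = −k₂/(k₂+k₁·C_R).
Integrating from C_{R0} to C_R: C_T = (1.73/0.361)·ln[(1.73+0.361·2.20)/(1.73+0.361·1.45)] = 4.792·ln(2.524/2.253) = 0.5439 mol/L.
Then C_S = (C_{R0}−C_R) − C_T = 0.7502 − 0.5439 = 0.2063 mol/L.
Y_S = C_S/C_{R0} = 0.2063/2.20 = 0.0938.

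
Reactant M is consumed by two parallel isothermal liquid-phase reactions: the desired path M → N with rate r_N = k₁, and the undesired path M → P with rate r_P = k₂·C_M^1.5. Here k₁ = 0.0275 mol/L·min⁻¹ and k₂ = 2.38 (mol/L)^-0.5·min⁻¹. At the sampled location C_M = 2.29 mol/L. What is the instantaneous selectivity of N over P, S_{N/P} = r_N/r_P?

0.00333

S_{N/P} = r_N/r_P = (k₁)/(k₂·C_M^1.5) = (k₁/k₂)·C_M^-1.5.
= (0.0275) / (2.38×2.290^1.5) = 0.02750/8.248 = 0.00333.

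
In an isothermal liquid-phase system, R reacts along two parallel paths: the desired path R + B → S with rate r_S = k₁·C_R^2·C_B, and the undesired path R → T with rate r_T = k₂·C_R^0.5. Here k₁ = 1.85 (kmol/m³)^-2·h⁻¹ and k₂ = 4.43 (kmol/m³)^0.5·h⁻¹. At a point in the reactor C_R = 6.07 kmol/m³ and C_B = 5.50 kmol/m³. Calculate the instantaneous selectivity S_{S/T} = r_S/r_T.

34.3

S_{S/T} = r_S/r_T = (k₁·C_R^2·C_B)/(k₂·C_R^0.5) = (k₁/k₂)·C_R^1.5·C_B.
= (1.85×6.070^2×5.500) / (4.43×6.070^0.5) = 374.9/10.91 = 34.3.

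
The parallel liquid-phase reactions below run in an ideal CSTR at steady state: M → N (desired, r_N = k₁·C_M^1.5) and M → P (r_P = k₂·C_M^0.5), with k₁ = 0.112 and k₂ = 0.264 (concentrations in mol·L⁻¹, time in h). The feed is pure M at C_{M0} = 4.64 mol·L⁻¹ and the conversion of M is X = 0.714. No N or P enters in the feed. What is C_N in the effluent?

1.19 mol·L⁻¹

Exit C_M = C_{M0}(1−X) = 4.64×0.286 = 1.327 mol·L⁻¹.
Rates in a CSTR are evaluated at the outlet concentration: r_N = 0.112×1.327^1.5 = 0.1712, r_P = 0.264×1.327^0.5 = 0.3041.
Fraction of consumed M going to N: r_N/(r_N+r_P) = 0.3602.
C_N = 0.3602·C_{M0}·X = 0.3602×4.64×0.714 = 1.19 mol·L⁻¹.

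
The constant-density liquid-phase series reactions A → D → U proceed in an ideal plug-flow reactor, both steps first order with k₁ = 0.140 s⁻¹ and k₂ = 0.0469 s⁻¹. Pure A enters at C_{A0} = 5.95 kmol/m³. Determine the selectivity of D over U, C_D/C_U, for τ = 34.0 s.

The intermediate concentration in a first-order A→B→C sequence is C_D = k₁C_{A0}(e^(−k₁τ) − e^(−k₂τ))/(k₂−k₁).
e^(−k₁τ) = e^(−0.140×34.0) = e^(−4.760) = 0.008566; e^(−k₂τ) = e^(−1.595) = 0.2030.
C_D = 0.140×5.95/(0.0469−0.140) × (0.008566−0.2030) = (-8.947)×(-0.1944) = 1.740 kmol/m³.
C_A = C_{A0}e^(−k₁τ) = 0.05097 kmol/m³, so C_U = C_{A0}−C_A−C_D = 4.159 kmol/m³; C_D/C_U = 0.418.

0.418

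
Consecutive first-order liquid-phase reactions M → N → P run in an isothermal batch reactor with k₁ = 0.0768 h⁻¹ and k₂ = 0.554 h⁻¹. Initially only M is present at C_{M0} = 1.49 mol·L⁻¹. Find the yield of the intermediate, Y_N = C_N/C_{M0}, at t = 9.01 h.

0.0795

The intermediate concentration in a first-order A→B→C sequence is C_N = k₁C_{M0}(e^(−k₁t) − e^(−k₂t))/(k₂−k₁).
e^(−k₁t) = e^(−0.0768×9.01) = e^(−0.6920) = 0.5006; e^(−k₂t) = e^(−4.992) = 0.006795.
C_N = 0.0768×1.49/(0.554−0.0768) × (0.5006−0.006795) = 0.2398×0.4938 = 0.1184 mol·L⁻¹.
Y_N = C_N/C_{M0} = 0.1184/1.49 = 0.0795.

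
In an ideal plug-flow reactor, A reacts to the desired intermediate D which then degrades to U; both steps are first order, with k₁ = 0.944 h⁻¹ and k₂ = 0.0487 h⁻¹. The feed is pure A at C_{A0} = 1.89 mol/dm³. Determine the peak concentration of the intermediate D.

Evaluating C_D at τ_opt = ln(k₂/k₁)/(k₂−k₁) gives C_{D,max}/C_{A0} = (k₁/k₂)^[k₂/(k₂−k₁)].
= (0.944/0.0487)^(0.0487/(0.0487−0.944)) = (19.38)^(-0.05440) = 0.8511.
C_{D,max} = 0.8511×1.89 = 1.61 mol/dm³.

1.61 mol/dm³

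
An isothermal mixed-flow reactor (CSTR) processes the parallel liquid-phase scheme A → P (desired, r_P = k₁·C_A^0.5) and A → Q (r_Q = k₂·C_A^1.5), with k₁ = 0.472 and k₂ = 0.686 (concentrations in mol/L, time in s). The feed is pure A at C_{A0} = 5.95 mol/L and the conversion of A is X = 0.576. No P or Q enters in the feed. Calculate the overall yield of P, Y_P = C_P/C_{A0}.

Exit C_A = C_{A0}(1−X) = 5.95×0.424 = 2.523 mol/L.
In a CSTR the entire volume is at exit conditions, so r_P = 0.472×2.523^0.5 = 0.7497 and r_Q = 0.686×2.523^1.5 = 2.749.
Fraction of consumed A going to P: r_P/(r_P+r_Q) = 0.2143.
C_P = 0.2143·C_{A0}·X = 0.2143×5.95×0.576 = 0.734 mol/L; Y_P = C_P/C_{A0} = 0.123.

0.123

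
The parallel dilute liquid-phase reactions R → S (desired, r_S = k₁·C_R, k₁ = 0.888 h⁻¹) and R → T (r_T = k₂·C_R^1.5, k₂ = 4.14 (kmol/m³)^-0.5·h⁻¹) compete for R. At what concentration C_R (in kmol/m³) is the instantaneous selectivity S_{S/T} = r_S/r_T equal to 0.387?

S_{S/T} = (k₁/k₂)·C_R^-0.5 ⇒ C_R = (S·k₂/k₁)^(-2).
= (0.387×4.14/0.888)^(-2) = (1.804)^(-2) = 0.307 kmol/m³.

0.307 kmol/m³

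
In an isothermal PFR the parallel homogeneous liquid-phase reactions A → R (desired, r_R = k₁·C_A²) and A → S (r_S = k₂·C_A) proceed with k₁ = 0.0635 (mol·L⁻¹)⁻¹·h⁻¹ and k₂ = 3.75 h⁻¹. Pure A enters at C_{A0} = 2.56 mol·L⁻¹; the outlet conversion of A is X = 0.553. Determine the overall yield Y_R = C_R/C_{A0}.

0.0168

C_A = C_{A0}(1−X) = 1.144 mol·L⁻¹.
Along a PFR/batch, dC_S/dC_A = −r_S/(r_R+r_S) = −k₂/(k₂+k₁·C_A).
Integrating from C_{A0} to C_A: C_S = (3.75/0.0635)·ln[(3.75+0.0635·2.56)/(3.75+0.0635·1.14)] = 59.06·ln(3.913/3.823) = 1.373 mol·L⁻¹.
Then C_R = (C_{A0}−C_A) − C_S = 1.416 − 1.373 = 0.04299 mol·L⁻¹.
Y_R = C_R/C_{A0} = 0.04299/2.56 = 0.0168.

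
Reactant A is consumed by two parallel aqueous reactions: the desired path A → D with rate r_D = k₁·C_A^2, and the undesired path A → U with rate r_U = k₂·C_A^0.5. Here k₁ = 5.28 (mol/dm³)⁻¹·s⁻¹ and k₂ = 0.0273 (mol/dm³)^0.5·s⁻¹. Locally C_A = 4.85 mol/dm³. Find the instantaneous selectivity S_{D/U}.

S_{D/U} = r_D/r_U = (k₁·C_A^2)/(k₂·C_A^0.5) = (k₁/k₂)·C_A^1.5.
= (5.28×4.850^2) / (0.0273×4.850^0.5) = 124.2/0.06012 = 2066.
Since the desired path is higher order in A, keeping C_A high (PFR or concentrated feed) favours D.

2066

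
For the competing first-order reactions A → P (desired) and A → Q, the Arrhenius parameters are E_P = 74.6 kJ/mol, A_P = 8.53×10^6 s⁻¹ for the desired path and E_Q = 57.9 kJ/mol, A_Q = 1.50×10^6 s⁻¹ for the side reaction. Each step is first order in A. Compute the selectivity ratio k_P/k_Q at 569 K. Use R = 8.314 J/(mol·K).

0.167

With equal orders, S_{P/Q} = k_P/k_Q = (A_P/A_Q)·exp[(E_Q−E_P)/(RT)].
(E_Q−E_P)/(RT) = (57.9−74.6)×10³/(8.314×569) = -16700/4731 = -3.530.
k_P/k_Q = (8.53×10^6/1.50×10^6)·exp(-3.530) = 5.687 × 0.02930 = 0.167.
Since E_P > E_Q, raising the temperature improves selectivity toward P.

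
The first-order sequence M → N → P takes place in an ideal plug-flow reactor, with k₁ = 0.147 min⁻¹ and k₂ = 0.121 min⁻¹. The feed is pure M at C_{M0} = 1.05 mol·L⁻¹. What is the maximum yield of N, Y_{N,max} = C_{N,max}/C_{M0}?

For a first-order series the maximum intermediate yield is C_{N,max}/C_{M0} = (k₁/k₂)^[k₂/(k₂−k₁)].
= (0.147/0.121)^(0.121/(0.121−0.147)) = (1.215)^(-4.654) = 0.4042.

0.404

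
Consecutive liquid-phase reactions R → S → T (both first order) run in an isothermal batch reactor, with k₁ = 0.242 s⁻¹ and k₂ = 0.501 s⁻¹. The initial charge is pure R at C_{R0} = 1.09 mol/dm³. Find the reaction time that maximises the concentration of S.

The intermediate peaks when r₁ = r₂, i.e. k₁e^(−k₁t) = k₂e^(−k₂t), giving t_opt = ln(k₂/k₁)/(k₂−k₁).
= ln(0.501/0.242)/(0.501−0.242) = ln(2.070)/0.2590 = 0.7277/0.2590 = 2.81 s.

2.81 s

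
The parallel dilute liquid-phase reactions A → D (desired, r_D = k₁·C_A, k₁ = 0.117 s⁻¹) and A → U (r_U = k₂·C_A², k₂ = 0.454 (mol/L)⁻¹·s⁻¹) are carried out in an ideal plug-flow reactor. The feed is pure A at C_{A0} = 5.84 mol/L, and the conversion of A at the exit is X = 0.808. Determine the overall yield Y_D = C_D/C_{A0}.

C_A = C_{A0}(1−X) = 1.121 mol/L.
Along a PFR/batch, dC_D/dC_A = −r_D/(r_D+r_U) = −k₁/(k₁+k₂·C_A).
Integrating from C_{A0} to C_A: C_D = (0.117/0.454)·ln[(0.117+0.454·5.84)/(0.117+0.454·1.12)] = 0.2577·ln(2.768/0.6261) = 0.3831 mol/L.
Y_D = C_D/C_{A0} = 0.3831/5.84 = 0.0656.

0.0656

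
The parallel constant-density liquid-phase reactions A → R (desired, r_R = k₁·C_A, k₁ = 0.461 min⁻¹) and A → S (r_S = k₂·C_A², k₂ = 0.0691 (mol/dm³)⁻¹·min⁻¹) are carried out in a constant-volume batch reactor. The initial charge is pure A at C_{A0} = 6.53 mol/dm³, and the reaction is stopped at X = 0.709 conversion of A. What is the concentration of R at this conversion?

C_A = C_{A0}(1−X) = 1.900 mol/dm³.
Along a PFR/batch, dC_R/dC_A = −r_R/(r_R+r_S) = −k₁/(k₁+k₂·C_A).
Integrating from C_{A0} to C_A: C_R = (0.461/0.0691)·ln[(0.461+0.0691·6.53)/(0.461+0.0691·1.90)] = 6.671·ln(0.9122/0.5923) = 2.881 mol/dm³.

2.88 mol/dm³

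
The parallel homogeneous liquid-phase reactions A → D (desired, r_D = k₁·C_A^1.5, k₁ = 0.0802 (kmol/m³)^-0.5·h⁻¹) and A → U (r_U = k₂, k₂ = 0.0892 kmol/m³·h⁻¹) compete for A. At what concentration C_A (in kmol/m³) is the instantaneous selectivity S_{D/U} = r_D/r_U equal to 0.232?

0.405 kmol/m³

S_{D/U} = (k₁/k₂)·C_A^1.5 ⇒ C_A = (S·k₂/k₁)^(1/1.5).
= (0.232×0.0892/0.0802)^(0.6667) = (0.2580)^(0.6667) = 0.405 kmol/m³.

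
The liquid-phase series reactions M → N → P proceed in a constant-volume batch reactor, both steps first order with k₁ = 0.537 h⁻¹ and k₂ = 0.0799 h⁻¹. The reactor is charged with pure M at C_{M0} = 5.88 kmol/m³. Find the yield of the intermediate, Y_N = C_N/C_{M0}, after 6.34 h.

For first-order series with pure M initially, C_N(t) = k₁C_{M0}/(k₂−k₁)·(e^(−k₁t) − e^(−k₂t)).
e^(−k₁t) = e^(−0.537×6.34) = e^(−3.405) = 0.03322; e^(−k₂t) = e^(−0.5066) = 0.6026.
C_N = 0.537×5.88/(0.0799−0.537) × (0.03322−0.6026) = (-6.908)×(-0.5693) = 3.933 kmol/m³.
Y_N = C_N/C_{M0} = 3.933/5.88 = 0.669.

0.669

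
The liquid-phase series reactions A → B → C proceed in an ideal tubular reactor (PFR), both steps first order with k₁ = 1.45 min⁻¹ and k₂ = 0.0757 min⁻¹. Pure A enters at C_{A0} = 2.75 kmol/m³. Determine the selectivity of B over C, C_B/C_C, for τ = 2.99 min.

5.19

Solving the coupled first-order balances gives C_B(τ) = [k₁/(k₂−k₁)]·C_{A0}·(e^(−k₁τ) − e^(−k₂τ)).
e^(−k₁τ) = e^(−1.45×2.99) = e^(−4.336) = 0.01310; e^(−k₂τ) = e^(−0.2263) = 0.7974.
C_B = 1.45×2.75/(0.0757−1.45) × (0.01310−0.7974) = (-2.901)×(-0.7843) = 2.276 kmol/m³.
C_A = C_{A0}e^(−k₁τ) = 0.03601 kmol/m³, so C_C = C_{A0}−C_A−C_B = 0.4382 kmol/m³; C_B/C_C = 5.19.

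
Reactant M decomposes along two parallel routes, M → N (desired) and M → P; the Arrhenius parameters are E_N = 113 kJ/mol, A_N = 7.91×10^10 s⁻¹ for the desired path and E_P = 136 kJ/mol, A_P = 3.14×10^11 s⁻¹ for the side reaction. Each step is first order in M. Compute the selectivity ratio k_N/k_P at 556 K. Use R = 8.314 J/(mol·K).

36.5

Since both paths have the same order in M, the concentration cancels and S_{N/P} = k_N/k_P = (A_N/A_P)·exp[(E_P−E_N)/(RT)].
(E_P−E_N)/(RT) = (136−113)×10³/(8.314×556) = 23000/4623 = 4.976.
k_N/k_P = (7.91×10^10/3.14×10^11)·exp(4.976) = 0.2519 × 144.8 = 36.5.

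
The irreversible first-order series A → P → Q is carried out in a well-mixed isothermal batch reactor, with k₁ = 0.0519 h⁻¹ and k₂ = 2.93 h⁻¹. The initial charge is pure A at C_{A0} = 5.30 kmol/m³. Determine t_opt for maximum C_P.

The intermediate peaks when r₁ = r₂, i.e. k₁e^(−k₁t) = k₂e^(−k₂t), giving t_opt = ln(k₂/k₁)/(k₂−k₁).
= ln(2.93/0.0519)/(2.93−0.0519) = ln(56.45)/2.878 = 4.033/2.878 = 1.40 h.

1.40 h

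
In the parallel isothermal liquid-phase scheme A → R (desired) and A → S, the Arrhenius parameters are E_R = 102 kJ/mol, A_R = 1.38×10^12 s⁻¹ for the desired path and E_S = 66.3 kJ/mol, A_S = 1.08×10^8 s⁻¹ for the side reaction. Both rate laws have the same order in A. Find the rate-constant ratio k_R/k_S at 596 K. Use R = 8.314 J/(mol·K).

With equal orders, S_{R/S} = k_R/k_S = (A_R/A_S)·exp[(E_S−E_R)/(RT)].
(E_S−E_R)/(RT) = (66.3−102)×10³/(8.314×596) = -35700/4955 = -7.205.
k_R/k_S = (1.38×10^12/1.08×10^8)·exp(-7.205) = 12778 × 7.431×10^-4 = 9.50.
Since E_R > E_S, raising the temperature improves selectivity toward R.

9.50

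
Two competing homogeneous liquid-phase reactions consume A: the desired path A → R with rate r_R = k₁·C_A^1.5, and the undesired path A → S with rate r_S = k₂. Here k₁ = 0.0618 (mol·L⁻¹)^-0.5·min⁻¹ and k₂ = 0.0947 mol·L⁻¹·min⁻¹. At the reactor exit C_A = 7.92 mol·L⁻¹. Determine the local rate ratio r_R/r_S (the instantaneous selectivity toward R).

S_{R/S} = r_R/r_S = (k₁·C_A^1.5)/(k₂) = (k₁/k₂)·C_A^1.5.
= (0.0618×7.920^1.5) / (0.0947) = 1.377/0.09470 = 14.5.
Since the desired path is higher order in A, keeping C_A high (PFR or concentrated feed) favours R.

14.5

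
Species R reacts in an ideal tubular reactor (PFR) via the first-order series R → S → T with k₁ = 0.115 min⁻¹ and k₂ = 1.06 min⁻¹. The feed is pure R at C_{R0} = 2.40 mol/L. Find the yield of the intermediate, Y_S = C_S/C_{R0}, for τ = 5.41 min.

0.0649

Solving the coupled first-order balances gives C_S(τ) = [k₁/(k₂−k₁)]·C_{R0}·(e^(−k₁τ) − e^(−k₂τ)).
e^(−k₁τ) = e^(−0.115×5.41) = e^(−0.6222) = 0.5368; e^(−k₂τ) = e^(−5.735) = 0.003232.
C_S = 0.115×2.40/(1.06−0.115) × (0.5368−0.003232) = 0.2921×0.5336 = 0.1558 mol/L.
Y_S = C_S/C_{R0} = 0.1558/2.40 = 0.0649.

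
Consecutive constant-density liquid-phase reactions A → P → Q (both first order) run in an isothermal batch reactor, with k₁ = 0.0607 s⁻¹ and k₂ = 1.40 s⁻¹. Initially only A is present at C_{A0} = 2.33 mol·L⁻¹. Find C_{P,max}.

Evaluating C_P at t_opt = ln(k₂/k₁)/(k₂−k₁) gives C_{P,max}/C_{A0} = (k₁/k₂)^[k₂/(k₂−k₁)].
= (0.0607/1.40)^(1.40/(1.40−0.0607)) = (0.04336)^(1.045) = 0.03761.
C_{P,max} = 0.03761×2.33 = 0.0876 mol·L⁻¹.

0.0876 mol·L⁻¹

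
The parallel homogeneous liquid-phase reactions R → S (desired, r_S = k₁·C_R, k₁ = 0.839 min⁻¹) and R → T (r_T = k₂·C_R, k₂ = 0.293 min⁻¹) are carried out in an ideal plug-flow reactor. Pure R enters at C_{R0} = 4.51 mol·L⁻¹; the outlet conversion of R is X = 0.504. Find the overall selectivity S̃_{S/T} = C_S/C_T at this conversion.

2.86

C_R = C_{R0}(1−X) = 2.237 mol·L⁻¹.
Both paths are first order in R, so the instantaneous fraction to S is constant: dC_S/d(−C_R) = k₁/(k₁+k₂) = 0.7412.
C_S = 0.7412·(C_{R0}−C_R) = 0.7412×2.273 = 1.68 mol·L⁻¹.
C_T = (C_{R0}−C_R)−C_S = 0.5883 mol·L⁻¹; S̃_{S/T} = 1.685/0.5883 = 2.86.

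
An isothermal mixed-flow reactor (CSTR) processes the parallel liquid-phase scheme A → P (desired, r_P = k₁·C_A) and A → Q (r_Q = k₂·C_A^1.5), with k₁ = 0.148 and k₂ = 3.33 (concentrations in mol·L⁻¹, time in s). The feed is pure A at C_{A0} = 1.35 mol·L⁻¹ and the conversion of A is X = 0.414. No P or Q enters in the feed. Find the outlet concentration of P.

Exit C_A = C_{A0}(1−X) = 1.35×0.586 = 0.7911 mol·L⁻¹.
In a CSTR the entire volume is at exit conditions, so r_P = 0.148×0.7911 = 0.1171 and r_Q = 3.33×0.7911^1.5 = 2.343.
Fraction of consumed A going to P: r_P/(r_P+r_Q) = 0.04759.
C_P = 0.04759·C_{A0}·X = 0.04759×1.35×0.414 = 0.0266 mol·L⁻¹.

0.0266 mol·L⁻¹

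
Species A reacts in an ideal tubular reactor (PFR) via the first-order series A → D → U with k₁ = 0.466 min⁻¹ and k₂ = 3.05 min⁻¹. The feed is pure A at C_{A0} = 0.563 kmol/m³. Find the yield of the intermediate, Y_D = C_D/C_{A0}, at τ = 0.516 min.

0.104

The intermediate concentration in a first-order A→B→C sequence is C_D = k₁C_{A0}(e^(−k₁τ) − e^(−k₂τ))/(k₂−k₁).
e^(−k₁τ) = e^(−0.466×0.516) = e^(−0.2405) = 0.7863; e^(−k₂τ) = e^(−1.574) = 0.2073.
C_D = 0.466×0.563/(3.05−0.466) × (0.7863−0.2073) = 0.1015×0.5790 = 0.05879 kmol/m³.
Y_D = C_D/C_{A0} = 0.05879/0.563 = 0.104.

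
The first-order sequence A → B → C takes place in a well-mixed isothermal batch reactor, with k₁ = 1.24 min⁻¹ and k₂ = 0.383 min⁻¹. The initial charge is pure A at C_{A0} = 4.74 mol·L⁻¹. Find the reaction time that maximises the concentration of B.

1.37 min

Setting dC_B/dt = 0 gives t_opt = ln(k₂/k₁)/(k₂−k₁).
= ln(0.383/1.24)/(0.383−1.24) = ln(0.3089)/-0.8570 = -1.175/-0.8570 = 1.37 min.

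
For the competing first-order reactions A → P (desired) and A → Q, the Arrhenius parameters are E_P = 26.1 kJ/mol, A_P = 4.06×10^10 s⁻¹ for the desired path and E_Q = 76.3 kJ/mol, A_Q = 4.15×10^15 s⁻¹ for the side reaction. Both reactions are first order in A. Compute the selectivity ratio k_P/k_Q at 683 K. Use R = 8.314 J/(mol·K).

Since both paths have the same order in A, the concentration cancels and S_{P/Q} = k_P/k_Q = (A_P/A_Q)·exp[(E_Q−E_P)/(RT)].
(E_Q−E_P)/(RT) = (76.3−26.1)×10³/(8.314×683) = 50200/5678 = 8.840.
k_P/k_Q = (4.06×10^10/4.15×10^15)·exp(8.840) = 9.783×10^-6 × 6908 = 0.0676.

0.0676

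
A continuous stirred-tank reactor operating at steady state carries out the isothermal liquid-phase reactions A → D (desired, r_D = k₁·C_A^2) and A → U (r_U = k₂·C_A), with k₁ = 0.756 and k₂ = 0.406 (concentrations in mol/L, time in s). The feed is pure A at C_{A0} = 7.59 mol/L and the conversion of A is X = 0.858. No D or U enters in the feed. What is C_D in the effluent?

Exit C_A = C_{A0}(1−X) = 7.59×0.142 = 1.078 mol/L.
A CSTR operates uniformly at the exit composition, giving r_D = 0.8782 and r_U = 0.4376 (each k·C_A^n at C_A = 1.078).
Fraction of consumed A going to D: r_D/(r_D+r_U) = 0.6674.
C_D = 0.6674·C_{A0}·X = 0.6674×7.59×0.858 = 4.35 mol/L.

4.35 mol/L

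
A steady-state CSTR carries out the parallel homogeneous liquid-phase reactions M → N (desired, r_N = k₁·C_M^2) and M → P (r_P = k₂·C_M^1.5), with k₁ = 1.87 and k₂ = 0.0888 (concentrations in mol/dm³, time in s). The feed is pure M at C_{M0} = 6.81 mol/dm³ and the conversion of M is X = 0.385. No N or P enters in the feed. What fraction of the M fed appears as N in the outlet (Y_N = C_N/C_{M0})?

0.376

Exit C_M = C_{M0}(1−X) = 6.81×0.615 = 4.188 mol/dm³.
A CSTR operates uniformly at the exit composition, giving r_N = 32.80 and r_P = 0.7611 (each k·C_M^n at C_M = 4.188).
Fraction of consumed M going to N: r_N/(r_N+r_P) = 0.9773.
C_N = 0.9773·C_{M0}·X = 0.9773×6.81×0.385 = 2.56 mol/dm³; Y_N = C_N/C_{M0} = 0.376.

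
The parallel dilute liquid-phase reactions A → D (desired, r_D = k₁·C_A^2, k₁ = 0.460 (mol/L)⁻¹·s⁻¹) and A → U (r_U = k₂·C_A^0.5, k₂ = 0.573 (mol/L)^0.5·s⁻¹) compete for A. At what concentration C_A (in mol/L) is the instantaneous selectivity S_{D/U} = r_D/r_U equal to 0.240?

0.447 mol/L

S_{D/U} = (k₁/k₂)·C_A^1.5 ⇒ C_A = (S·k₂/k₁)^(1/1.5).
= (0.240×0.573/0.460)^(0.6667) = (0.2990)^(0.6667) = 0.447 mol/L.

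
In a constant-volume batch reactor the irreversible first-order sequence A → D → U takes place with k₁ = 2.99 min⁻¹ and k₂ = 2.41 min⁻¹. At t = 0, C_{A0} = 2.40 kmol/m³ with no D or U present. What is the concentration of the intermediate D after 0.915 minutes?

For first-order series with pure A initially, C_D(t) = k₁C_{A0}/(k₂−k₁)·(e^(−k₁t) − e^(−k₂t)).
e^(−k₁t) = e^(−2.99×0.915) = e^(−2.736) = 0.06484; e^(−k₂t) = e^(−2.205) = 0.1102.
C_D = 2.99×2.40/(2.41−2.99) × (0.06484−0.1102) = (-12.37)×(-0.04540) = 0.5616 kmol/m³.

0.562 kmol/m³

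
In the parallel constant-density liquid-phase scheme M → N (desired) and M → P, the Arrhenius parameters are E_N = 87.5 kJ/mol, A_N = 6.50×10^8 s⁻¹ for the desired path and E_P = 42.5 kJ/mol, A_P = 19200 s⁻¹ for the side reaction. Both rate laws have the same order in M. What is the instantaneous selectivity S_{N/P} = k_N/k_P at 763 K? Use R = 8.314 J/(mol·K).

With equal orders, S_{N/P} = k_N/k_P = (A_N/A_P)·exp[(E_P−E_N)/(RT)].
(E_P−E_N)/(RT) = (42.5−87.5)×10³/(8.314×763) = -45000/6344 = -7.094.
k_N/k_P = (6.50×10^8/19200)·exp(-7.094) = 33854 × 8.302×10^-4 = 28.1.
Since E_N > E_P, raising the temperature improves selectivity toward N.

28.1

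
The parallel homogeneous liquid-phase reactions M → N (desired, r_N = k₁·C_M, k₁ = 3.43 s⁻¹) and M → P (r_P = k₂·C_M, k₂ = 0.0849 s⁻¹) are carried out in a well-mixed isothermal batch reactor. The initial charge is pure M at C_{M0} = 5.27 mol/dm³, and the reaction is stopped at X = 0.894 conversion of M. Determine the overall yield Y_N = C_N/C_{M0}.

C_M = C_{M0}(1−X) = 0.5586 mol/dm³.
Both paths are first order in M, so the instantaneous fraction to N is constant: dC_N/d(−C_M) = k₁/(k₁+k₂) = 0.9758.
C_N = 0.9758·(C_{M0}−C_M) = 0.9758×4.711 = 4.60 mol/dm³.
Y_N = C_N/C_{M0} = 4.598/5.27 = 0.872.

0.872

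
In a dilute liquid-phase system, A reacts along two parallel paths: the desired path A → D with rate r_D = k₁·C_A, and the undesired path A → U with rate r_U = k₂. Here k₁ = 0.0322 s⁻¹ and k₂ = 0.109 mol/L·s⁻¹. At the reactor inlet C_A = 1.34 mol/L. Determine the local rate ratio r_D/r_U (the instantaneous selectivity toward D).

S_{D/U} = r_D/r_U = (k₁·C_A)/(k₂) = (k₁/k₂)·C_A.
= (0.0322×1.340) / (0.109) = 0.04315/0.1090 = 0.396.
Since the desired path is higher order in A, keeping C_A high (PFR or concentrated feed) favours D.

0.396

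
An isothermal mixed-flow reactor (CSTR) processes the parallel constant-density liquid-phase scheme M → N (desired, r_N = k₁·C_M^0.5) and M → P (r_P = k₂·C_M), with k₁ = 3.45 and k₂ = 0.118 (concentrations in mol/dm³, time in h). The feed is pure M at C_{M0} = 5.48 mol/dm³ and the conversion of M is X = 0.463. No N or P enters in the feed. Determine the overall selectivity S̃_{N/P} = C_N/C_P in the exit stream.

Exit C_M = C_{M0}(1−X) = 5.48×0.537 = 2.943 mol/dm³.
Rates in a CSTR are evaluated at the outlet concentration: r_N = 3.45×2.943^0.5 = 5.918, r_P = 0.118×2.943 = 0.3472.
Overall selectivity = C_N/C_P = r_Nτ/(r_Pτ) = r_N/r_P = 17.0.

17.0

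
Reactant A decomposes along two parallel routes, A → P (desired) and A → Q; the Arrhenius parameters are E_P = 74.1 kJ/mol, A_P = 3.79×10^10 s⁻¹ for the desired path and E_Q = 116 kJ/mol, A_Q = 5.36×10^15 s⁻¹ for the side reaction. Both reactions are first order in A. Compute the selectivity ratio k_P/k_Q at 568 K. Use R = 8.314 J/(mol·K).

With equal orders, S_{P/Q} = k_P/k_Q = (A_P/A_Q)·exp[(E_Q−E_P)/(RT)].
(E_Q−E_P)/(RT) = (116−74.1)×10³/(8.314×568) = 41900/4722 = 8.873.
k_P/k_Q = (3.79×10^10/5.36×10^15)·exp(8.873) = 7.071×10^-6 × 7134 = 0.0504.
Since E_P < E_Q, lowering the temperature improves selectivity toward P.

0.0504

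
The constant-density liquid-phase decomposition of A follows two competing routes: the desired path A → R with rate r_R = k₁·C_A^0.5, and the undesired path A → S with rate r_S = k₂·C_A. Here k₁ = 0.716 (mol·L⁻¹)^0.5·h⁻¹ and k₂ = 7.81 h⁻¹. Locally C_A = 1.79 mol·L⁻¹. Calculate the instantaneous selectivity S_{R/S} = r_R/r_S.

S_{R/S} = r_R/r_S = (k₁·C_A^0.5)/(k₂·C_A) = (k₁/k₂)·C_A^-0.5.
= (0.716×1.790^0.5) / (7.81×1.790) = 0.9579/13.98 = 0.0685.
The undesired path is higher order in A, so low C_A (CSTR or dilute feed) favours R.

0.0685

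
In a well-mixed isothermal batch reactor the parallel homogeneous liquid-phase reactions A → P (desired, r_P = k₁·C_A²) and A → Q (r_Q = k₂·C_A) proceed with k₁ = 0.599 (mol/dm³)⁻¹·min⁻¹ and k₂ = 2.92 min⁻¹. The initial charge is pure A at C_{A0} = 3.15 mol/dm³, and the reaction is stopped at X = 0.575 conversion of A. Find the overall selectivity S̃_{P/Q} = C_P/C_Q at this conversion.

C_A = C_{A0}(1−X) = 1.339 mol/dm³.
Along a PFR/batch, dC_Q/dC_A = −r_Q/(r_P+r_Q) = −k₂/(k₂+k₁·C_A).
Integrating from C_{A0} to C_A: C_Q = (2.92/0.599)·ln[(2.92+0.599·3.15)/(2.92+0.599·1.34)] = 4.875·ln(4.807/3.722) = 1.247 mol/dm³.
Then C_P = (C_{A0}−C_A) − C_Q = 1.811 − 1.247 = 0.5643 mol/dm³.
S̃_{P/Q} = C_P/C_Q = 0.5643/1.247 = 0.452.

0.452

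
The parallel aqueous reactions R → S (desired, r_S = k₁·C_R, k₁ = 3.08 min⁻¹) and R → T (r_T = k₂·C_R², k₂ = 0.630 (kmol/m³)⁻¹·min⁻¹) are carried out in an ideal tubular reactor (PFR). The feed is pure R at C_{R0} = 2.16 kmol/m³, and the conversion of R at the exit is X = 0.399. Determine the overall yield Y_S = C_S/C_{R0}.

C_R = C_{R0}(1−X) = 1.298 kmol/m³.
Along a PFR/batch, dC_S/dC_R = −r_S/(r_S+r_T) = −k₁/(k₁+k₂·C_R).
Integrating from C_{R0} to C_R: C_S = (3.08/0.630)·ln[(3.08+0.630·2.16)/(3.08+0.630·1.30)] = 4.889·ln(4.441/3.898) = 0.6376 kmol/m³.
Y_S = C_S/C_{R0} = 0.6376/2.16 = 0.295.

0.295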